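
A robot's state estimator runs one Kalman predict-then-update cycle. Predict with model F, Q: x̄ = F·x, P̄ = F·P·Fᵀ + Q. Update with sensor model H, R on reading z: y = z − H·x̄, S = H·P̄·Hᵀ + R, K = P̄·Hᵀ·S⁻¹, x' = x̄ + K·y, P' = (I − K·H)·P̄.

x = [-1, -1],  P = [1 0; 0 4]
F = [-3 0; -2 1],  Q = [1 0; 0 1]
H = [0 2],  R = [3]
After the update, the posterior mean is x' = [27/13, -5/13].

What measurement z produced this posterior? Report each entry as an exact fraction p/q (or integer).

z = [-1]

x̄ = F·x = [3, 1]
P̄ = F·P·Fᵀ + Q = [10 6; 6 9]
S = H·P̄·Hᵀ + R = [39]
K = P̄·Hᵀ·S⁻¹ = [4/13; 6/13]
x' − x̄ = [-12/13, -18/13] = K·y
y = (KᵀK)⁻¹·Kᵀ·(x' − x̄) = [-3]
z = y + H·x̄ = [-3] + [2] = [-1]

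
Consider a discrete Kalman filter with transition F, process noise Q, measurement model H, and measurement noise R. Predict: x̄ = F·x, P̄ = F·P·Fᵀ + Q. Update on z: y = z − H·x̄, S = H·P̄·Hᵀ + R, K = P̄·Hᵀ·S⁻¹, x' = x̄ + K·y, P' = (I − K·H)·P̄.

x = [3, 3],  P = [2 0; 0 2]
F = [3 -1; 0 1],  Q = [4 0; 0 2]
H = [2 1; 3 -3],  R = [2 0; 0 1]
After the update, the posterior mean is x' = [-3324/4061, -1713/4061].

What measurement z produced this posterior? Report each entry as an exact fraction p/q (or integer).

x̄ = F·x = [6, 3]
P̄ = F·P·Fᵀ + Q = [24 -2; -2 4]
S = H·P̄·Hᵀ + R = [94 138; 138 289]
K = P̄·Hᵀ·S⁻¹ = [1265/4061 492/4061; 1242/4061 -846/4061]
x' − x̄ = [-27690/4061, -13896/4061] = K·y
y = (KᵀK)⁻¹·Kᵀ·(x' − x̄) = [-18, -10]
z = y + H·x̄ = [-18, -10] + [15, 9] = [-3, -1]

z = [-3, -1]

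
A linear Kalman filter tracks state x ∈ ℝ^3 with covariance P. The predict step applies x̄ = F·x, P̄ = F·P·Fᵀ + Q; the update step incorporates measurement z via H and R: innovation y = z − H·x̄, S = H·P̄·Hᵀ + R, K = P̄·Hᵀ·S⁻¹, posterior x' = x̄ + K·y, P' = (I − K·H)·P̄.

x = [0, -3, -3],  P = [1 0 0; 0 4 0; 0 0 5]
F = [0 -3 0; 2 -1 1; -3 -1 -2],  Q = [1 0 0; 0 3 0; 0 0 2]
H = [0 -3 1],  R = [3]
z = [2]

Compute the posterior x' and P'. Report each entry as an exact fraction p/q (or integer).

x' = [1227/127, 210/127, 1789/254]
P' = [4411/127 804/127 2376/127; 804/127 232/127 606/127; 2376/127 606/127 3849/254]

x̄ = F·x = [9, 0, 9]
P̄ = F·P·Fᵀ + Q = [37 12 12; 12 16 -12; 12 -12 35]
y = z − H·x̄ = [-7]
S = H·P̄·Hᵀ + R = [254]
K = P̄·Hᵀ·S⁻¹ = [-12/127; -30/127; 71/254]
x' = x̄ + K·y = [1227/127, 210/127, 1789/254]
P' = (I − K·H)·P̄ = [4411/127 804/127 2376/127; 804/127 232/127 606/127; 2376/127 606/127 3849/254]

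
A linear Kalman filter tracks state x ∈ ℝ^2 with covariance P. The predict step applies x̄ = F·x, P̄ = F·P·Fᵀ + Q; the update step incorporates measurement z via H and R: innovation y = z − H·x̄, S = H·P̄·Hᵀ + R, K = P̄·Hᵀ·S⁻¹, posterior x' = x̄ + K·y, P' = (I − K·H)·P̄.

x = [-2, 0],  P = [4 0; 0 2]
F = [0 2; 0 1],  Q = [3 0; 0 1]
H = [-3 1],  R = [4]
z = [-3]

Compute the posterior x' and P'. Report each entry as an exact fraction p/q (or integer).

x̄ = F·x = [0, 0]
P̄ = F·P·Fᵀ + Q = [11 4; 4 3]
y = z − H·x̄ = [-3]
S = H·P̄·Hᵀ + R = [82]
K = P̄·Hᵀ·S⁻¹ = [-29/82; -9/82]
x' = x̄ + K·y = [87/82, 27/82]
P' = (I − K·H)·P̄ = [61/82 67/82; 67/82 165/82]

x' = [87/82, 27/82]
P' = [61/82 67/82; 67/82 165/82]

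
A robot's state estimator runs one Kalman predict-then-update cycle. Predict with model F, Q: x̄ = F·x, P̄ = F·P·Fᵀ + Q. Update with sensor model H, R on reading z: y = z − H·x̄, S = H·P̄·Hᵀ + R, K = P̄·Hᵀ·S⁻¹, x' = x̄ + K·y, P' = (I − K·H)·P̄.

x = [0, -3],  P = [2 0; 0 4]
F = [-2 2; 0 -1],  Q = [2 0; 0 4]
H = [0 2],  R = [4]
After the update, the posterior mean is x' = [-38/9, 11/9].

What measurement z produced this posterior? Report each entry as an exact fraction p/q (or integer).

z = [2]

x̄ = F·x = [-6, 3]
P̄ = F·P·Fᵀ + Q = [26 -8; -8 8]
S = H·P̄·Hᵀ + R = [36]
K = P̄·Hᵀ·S⁻¹ = [-4/9; 4/9]
x' − x̄ = [16/9, -16/9] = K·y
y = (KᵀK)⁻¹·Kᵀ·(x' − x̄) = [-4]
z = y + H·x̄ = [-4] + [6] = [2]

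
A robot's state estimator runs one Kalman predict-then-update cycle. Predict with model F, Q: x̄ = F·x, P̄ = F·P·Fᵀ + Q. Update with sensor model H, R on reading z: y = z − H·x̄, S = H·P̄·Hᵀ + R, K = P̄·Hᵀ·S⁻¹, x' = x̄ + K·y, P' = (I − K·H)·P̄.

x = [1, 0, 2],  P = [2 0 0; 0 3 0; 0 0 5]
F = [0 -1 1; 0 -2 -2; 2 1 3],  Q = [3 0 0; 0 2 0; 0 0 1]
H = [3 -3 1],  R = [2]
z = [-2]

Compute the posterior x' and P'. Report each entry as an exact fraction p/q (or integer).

x̄ = F·x = [2, -4, 8]
P̄ = F·P·Fᵀ + Q = [11 -4 12; -4 34 -36; 12 -36 57]
y = z − H·x̄ = [-28]
S = H·P̄·Hᵀ + R = [824]
K = P̄·Hᵀ·S⁻¹ = [57/824; -75/412; 201/824]
x' = x̄ + K·y = [13/206, 113/103, 241/206]
P' = (I − K·H)·P̄ = [5815/824 2627/412 -1569/824; 2627/412 1379/206 243/412; -1569/824 243/412 6567/824]

x' = [13/206, 113/103, 241/206]
P' = [5815/824 2627/412 -1569/824; 2627/412 1379/206 243/412; -1569/824 243/412 6567/824]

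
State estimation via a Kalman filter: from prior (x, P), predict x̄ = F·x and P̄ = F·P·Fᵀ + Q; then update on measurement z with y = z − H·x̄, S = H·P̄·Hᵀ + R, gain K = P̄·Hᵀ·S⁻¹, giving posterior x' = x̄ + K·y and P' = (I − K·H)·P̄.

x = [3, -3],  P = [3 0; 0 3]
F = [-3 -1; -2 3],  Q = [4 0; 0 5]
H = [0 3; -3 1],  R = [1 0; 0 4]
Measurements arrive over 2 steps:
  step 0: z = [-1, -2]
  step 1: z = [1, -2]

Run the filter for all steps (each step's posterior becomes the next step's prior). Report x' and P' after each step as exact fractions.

step 0: x' = [19196/38833, -43318/116499], P' = [17497/38833 1427/38833; 1427/38833 12911/116499]
step 1: x' = [203269442/289848507, 28632068/96616169], P' = [125332078/289848507 3498706/96616169; 3498706/96616169 10575150/96616169]

step 0: x̄ = F·x = [-6, -15]
step 0: P̄ = F·P·Fᵀ + Q = [34 9; 9 44]
step 0: y = z − H·x̄ = [44, -5]
step 0: S = H·P̄·Hᵀ + R = [397 51; 51 300]
step 0: K = P̄·Hᵀ·S⁻¹ = [4281/38833 -12766/38833; 12911/38833 17/116499]
step 0: x' = x̄ + K·y = [19196/38833, -43318/116499]
step 0: P' = (I − K·H)·P̄ = [17497/38833 1427/38833; 1427/38833 12911/116499]
step 1: x̄ = F·x = [-129446/116499, -81710/38833]
step 1: P̄ = F·P·Fᵀ + Q = [977012/116499 82082/38833; 82082/38833 285762/38833]
step 1: y = z − H·x̄ = [283963/38833, -125402/38833]
step 1: S = H·P̄·Hᵀ + R = [2610691/38833 118548/38833; 118548/38833 2879638/38833]
step 1: K = P̄·Hᵀ·S⁻¹ = [10496118/96616169 -30458343/96616169; 31725450/96616169 19758/96616169]
step 1: x' = x̄ + K·y = [203269442/289848507, 28632068/96616169]
step 1: P' = (I − K·H)·P̄ = [125332078/289848507 3498706/96616169; 3498706/96616169 10575150/96616169]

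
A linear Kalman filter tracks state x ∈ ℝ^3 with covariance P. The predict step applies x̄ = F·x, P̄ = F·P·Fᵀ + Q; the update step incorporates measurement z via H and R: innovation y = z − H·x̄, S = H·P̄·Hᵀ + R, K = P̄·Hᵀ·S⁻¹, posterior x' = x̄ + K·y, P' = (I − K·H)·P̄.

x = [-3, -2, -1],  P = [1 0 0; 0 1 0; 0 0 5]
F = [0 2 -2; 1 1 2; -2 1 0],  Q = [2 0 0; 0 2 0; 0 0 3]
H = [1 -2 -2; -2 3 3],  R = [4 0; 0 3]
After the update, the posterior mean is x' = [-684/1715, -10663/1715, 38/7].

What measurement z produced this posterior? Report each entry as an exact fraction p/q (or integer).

z = [-2, -3]

x̄ = F·x = [-2, -7, 4]
P̄ = F·P·Fᵀ + Q = [26 -18 2; -18 24 -1; 2 -1 8]
S = H·P̄·Hᵀ + R = [214 -344; -344 569]
K = P̄·Hᵀ·S⁻¹ = [-699/1715 -724/1715; -148/1715 227/1715; -2/7 -1/7]
x' − x̄ = [2746/1715, 1342/1715, 10/7] = K·y
y = (KᵀK)⁻¹·Kᵀ·(x' − x̄) = [-6, 2]
z = y + H·x̄ = [-6, 2] + [4, -5] = [-2, -3]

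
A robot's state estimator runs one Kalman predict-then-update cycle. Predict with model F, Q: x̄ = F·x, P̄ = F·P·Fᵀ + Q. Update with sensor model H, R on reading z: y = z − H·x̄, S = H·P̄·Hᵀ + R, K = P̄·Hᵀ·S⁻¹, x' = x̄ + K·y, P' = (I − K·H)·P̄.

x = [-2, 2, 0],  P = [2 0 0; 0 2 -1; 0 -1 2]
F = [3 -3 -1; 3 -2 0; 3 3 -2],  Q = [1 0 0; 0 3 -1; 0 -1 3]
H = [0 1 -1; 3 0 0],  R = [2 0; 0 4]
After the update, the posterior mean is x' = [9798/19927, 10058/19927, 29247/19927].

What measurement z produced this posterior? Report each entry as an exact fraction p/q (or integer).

x̄ = F·x = [-12, -10, 0]
P̄ = F·P·Fᵀ + Q = [33 28 1; 28 29 1; 1 1 59]
S = H·P̄·Hᵀ + R = [88 81; 81 301]
K = P̄·Hᵀ·S⁻¹ = [108/19927 6525/19927; 1624/19927 5124/19927; -17701/19927 4962/19927]
x' − x̄ = [248922/19927, 209328/19927, 29247/19927] = K·y
y = (KᵀK)⁻¹·Kᵀ·(x' − x̄) = [9, 38]
z = y + H·x̄ = [9, 38] + [-10, -36] = [-1, 2]

z = [-1, 2]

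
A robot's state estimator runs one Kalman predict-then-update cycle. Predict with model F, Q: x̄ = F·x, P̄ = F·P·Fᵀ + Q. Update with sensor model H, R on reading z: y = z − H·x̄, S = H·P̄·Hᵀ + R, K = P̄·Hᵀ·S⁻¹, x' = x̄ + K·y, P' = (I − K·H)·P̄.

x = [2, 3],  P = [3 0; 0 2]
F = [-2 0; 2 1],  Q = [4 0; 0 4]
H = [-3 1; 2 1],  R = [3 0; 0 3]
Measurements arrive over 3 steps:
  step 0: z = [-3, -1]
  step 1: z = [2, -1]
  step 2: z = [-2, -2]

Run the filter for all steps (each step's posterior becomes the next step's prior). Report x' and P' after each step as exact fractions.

step 0: x' = [716/1471, -1451/1471], P' = [336/1471 108/1471; 108/1471 1926/1471]
step 1: x' = [-933708/1498207, 202343/1498207], P' = [337740/1498207 122304/1498207; 122304/1498207 1858746/1498207]
step 2: x' = [123338532/1512789703, -2641032893/1512789703], P' = [340935900/1512789703 123060792/1512789703; 123060792/1512789703 1873697502/1512789703]

step 0: x̄ = F·x = [-4, 7]
step 0: P̄ = F·P·Fᵀ + Q = [16 -12; -12 18]
step 0: y = z − H·x̄ = [-22, 0]
step 0: S = H·P̄·Hᵀ + R = [237 -66; -66 37]
step 0: K = P̄·Hᵀ·S⁻¹ = [-300/1471 260/1471; 534/1471 714/1471]
step 0: x' = x̄ + K·y = [716/1471, -1451/1471]
step 0: P' = (I − K·H)·P̄ = [336/1471 108/1471; 108/1471 1926/1471]
step 1: x̄ = F·x = [-1432/1471, -19/1471]
step 1: P̄ = F·P·Fᵀ + Q = [7228/1471 -1560/1471; -1560/1471 9586/1471]
step 1: y = z − H·x̄ = [-1335/1471, 1412/1471]
step 1: S = H·P̄·Hᵀ + R = [88411/1471 -32222/1471; -32222/1471 36671/1471]
step 1: K = P̄·Hᵀ·S⁻¹ = [-296972/1498207 265928/1498207; 497278/1498207 701118/1498207]
step 1: x' = x̄ + K·y = [-933708/1498207, 202343/1498207]
step 1: P' = (I − K·H)·P̄ = [337740/1498207 122304/1498207; 122304/1498207 1858746/1498207]
step 2: x̄ = F·x = [1867416/1498207, -1665073/1498207]
step 2: P̄ = F·P·Fᵀ + Q = [7343788/1498207 -1595568/1498207; -1595568/1498207 9691750/1498207]
step 2: y = z − H·x̄ = [4270907/1498207, -5066173/1498207]
step 2: S = H·P̄·Hᵀ + R = [89853871/1498207 -32775410/1498207; -32775410/1498207 37179251/1498207]
step 2: K = P̄·Hᵀ·S⁻¹ = [-299915636/1512789703 268310864/1512789703; 501505042/1512789703 706606362/1512789703]
step 2: x' = x̄ + K·y = [123338532/1512789703, -2641032893/1512789703]
step 2: P' = (I − K·H)·P̄ = [340935900/1512789703 123060792/1512789703; 123060792/1512789703 1873697502/1512789703]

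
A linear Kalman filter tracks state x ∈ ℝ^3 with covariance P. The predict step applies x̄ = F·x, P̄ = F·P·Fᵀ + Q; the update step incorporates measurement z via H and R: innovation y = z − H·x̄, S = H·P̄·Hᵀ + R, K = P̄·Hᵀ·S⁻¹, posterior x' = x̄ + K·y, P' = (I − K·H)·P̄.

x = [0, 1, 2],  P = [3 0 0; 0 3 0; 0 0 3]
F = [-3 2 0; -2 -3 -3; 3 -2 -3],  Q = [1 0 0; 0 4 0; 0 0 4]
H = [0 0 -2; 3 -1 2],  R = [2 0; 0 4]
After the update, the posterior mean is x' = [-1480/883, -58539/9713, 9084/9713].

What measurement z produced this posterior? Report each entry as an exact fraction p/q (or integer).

x̄ = F·x = [2, -9, -8]
P̄ = F·P·Fᵀ + Q = [40 0 -39; 0 70 27; -39 27 70]
S = H·P̄·Hᵀ + R = [282 8; 8 138]
K = P̄·Hᵀ·S⁻¹ = [237/883 255/883; -1831/9713 -1020/9713; -4822/9713 -2/9713]
x' − x̄ = [-3246/883, 28878/9713, 86788/9713] = K·y
y = (KᵀK)⁻¹·Kᵀ·(x' − x̄) = [-18, 4]
z = y + H·x̄ = [-18, 4] + [16, -1] = [-2, 3]

z = [-2, 3]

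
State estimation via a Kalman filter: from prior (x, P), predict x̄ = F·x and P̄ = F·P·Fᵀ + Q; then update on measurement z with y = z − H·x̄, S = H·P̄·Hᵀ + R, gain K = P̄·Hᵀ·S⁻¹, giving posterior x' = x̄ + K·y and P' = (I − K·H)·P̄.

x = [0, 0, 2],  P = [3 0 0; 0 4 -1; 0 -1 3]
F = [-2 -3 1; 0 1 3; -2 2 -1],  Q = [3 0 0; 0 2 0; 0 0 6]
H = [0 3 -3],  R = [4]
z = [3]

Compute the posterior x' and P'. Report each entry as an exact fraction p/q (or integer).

x' = [-127/724, 2265/724, 1513/724]
P' = [37815/724 -3805/724 -3905/724; -3805/724 9747/724 9615/724; -3905/724 9615/724 9803/724]

x̄ = F·x = [2, 6, -2]
P̄ = F·P·Fᵀ + Q = [60 5 -20; 5 27 -6; -20 -6 41]
y = z − H·x̄ = [-21]
S = H·P̄·Hᵀ + R = [724]
K = P̄·Hᵀ·S⁻¹ = [75/724; 99/724; -141/724]
x' = x̄ + K·y = [-127/724, 2265/724, 1513/724]
P' = (I − K·H)·P̄ = [37815/724 -3805/724 -3905/724; -3805/724 9747/724 9615/724; -3905/724 9615/724 9803/724]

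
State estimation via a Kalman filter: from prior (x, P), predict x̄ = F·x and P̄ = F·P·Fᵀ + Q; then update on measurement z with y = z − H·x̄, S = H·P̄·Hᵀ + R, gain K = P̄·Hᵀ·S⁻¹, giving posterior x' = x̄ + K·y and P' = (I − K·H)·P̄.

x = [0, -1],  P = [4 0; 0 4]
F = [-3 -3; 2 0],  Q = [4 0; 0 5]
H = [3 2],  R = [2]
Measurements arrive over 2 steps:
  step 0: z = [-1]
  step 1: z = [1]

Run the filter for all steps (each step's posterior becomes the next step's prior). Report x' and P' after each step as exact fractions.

step 0: x̄ = F·x = [3, 0]
step 0: P̄ = F·P·Fᵀ + Q = [76 -24; -24 21]
step 0: y = z − H·x̄ = [-10]
step 0: S = H·P̄·Hᵀ + R = [482]
step 0: K = P̄·Hᵀ·S⁻¹ = [90/241; -15/241]
step 0: x' = x̄ + K·y = [-177/241, 150/241]
step 0: P' = (I − K·H)·P̄ = [2116/241 -3084/241; -3084/241 4611/241]
step 1: x̄ = F·x = [81/241, -354/241]
step 1: P̄ = F·P·Fᵀ + Q = [5995/241 5808/241; 5808/241 9669/241]
step 1: y = z − H·x̄ = [706/241]
step 1: S = H·P̄·Hᵀ + R = [162809/241]
step 1: K = P̄·Hᵀ·S⁻¹ = [29601/162809; 36762/162809]
step 1: x' = x̄ + K·y = [141435/162809, -131454/162809]
step 1: P' = (I − K·H)·P̄ = [414194/162809 -591690/162809; -591690/162809 924297/162809]

step 0: x' = [-177/241, 150/241], P' = [2116/241 -3084/241; -3084/241 4611/241]
step 1: x' = [141435/162809, -131454/162809], P' = [414194/162809 -591690/162809; -591690/162809 924297/162809]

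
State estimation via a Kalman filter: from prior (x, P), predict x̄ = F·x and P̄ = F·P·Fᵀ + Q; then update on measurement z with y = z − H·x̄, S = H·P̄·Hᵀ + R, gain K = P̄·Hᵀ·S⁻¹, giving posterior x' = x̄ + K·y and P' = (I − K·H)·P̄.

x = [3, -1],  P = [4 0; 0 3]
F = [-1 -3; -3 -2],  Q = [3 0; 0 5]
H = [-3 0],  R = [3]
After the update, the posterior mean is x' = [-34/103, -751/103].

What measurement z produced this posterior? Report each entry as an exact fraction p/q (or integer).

z = [1]

x̄ = F·x = [0, -7]
P̄ = F·P·Fᵀ + Q = [34 30; 30 53]
S = H·P̄·Hᵀ + R = [309]
K = P̄·Hᵀ·S⁻¹ = [-34/103; -30/103]
x' − x̄ = [-34/103, -30/103] = K·y
y = (KᵀK)⁻¹·Kᵀ·(x' − x̄) = [1]
z = y + H·x̄ = [1] + [0] = [1]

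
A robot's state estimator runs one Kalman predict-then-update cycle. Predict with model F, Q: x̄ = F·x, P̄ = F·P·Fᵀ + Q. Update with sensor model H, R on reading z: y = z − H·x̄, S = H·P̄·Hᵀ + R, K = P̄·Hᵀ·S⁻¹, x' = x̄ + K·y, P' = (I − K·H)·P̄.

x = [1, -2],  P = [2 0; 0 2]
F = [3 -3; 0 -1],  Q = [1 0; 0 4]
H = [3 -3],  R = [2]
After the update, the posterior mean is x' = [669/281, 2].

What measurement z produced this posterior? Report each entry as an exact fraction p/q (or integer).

z = [1]

x̄ = F·x = [9, 2]
P̄ = F·P·Fᵀ + Q = [37 6; 6 6]
S = H·P̄·Hᵀ + R = [281]
K = P̄·Hᵀ·S⁻¹ = [93/281; 0]
x' − x̄ = [-1860/281, 0] = K·y
y = (KᵀK)⁻¹·Kᵀ·(x' − x̄) = [-20]
z = y + H·x̄ = [-20] + [21] = [1]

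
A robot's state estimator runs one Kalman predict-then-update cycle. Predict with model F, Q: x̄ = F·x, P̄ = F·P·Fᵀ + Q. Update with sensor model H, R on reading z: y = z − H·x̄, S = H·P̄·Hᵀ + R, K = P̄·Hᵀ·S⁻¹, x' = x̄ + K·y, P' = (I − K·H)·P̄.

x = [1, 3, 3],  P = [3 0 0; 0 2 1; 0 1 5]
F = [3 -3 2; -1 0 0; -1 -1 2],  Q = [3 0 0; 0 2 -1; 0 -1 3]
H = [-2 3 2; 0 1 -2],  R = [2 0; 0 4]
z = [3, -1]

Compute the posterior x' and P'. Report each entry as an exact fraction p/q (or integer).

x' = [-44210/20097, -4343/6699, 5312/20097]
P' = [145357/20097 20542/6699 46577/20097; 20542/6699 3620/2233 4856/6699; 46577/20097 4856/6699 25666/20097]

x̄ = F·x = [0, -1, 2]
P̄ = F·P·Fᵀ + Q = [56 -9 9; -9 5 2; 9 2 24]
y = z − H·x̄ = [2, 4]
S = H·P̄·Hᵀ + R = [427 -35; -35 97]
K = P̄·Hᵀ·S⁻¹ = [-6341/20097 -1126/2871; 604/6699 41/957; 941/20097 -1313/2871]
x' = x̄ + K·y = [-44210/20097, -4343/6699, 5312/20097]
P' = (I − K·H)·P̄ = [145357/20097 20542/6699 46577/20097; 20542/6699 3620/2233 4856/6699; 46577/20097 4856/6699 25666/20097]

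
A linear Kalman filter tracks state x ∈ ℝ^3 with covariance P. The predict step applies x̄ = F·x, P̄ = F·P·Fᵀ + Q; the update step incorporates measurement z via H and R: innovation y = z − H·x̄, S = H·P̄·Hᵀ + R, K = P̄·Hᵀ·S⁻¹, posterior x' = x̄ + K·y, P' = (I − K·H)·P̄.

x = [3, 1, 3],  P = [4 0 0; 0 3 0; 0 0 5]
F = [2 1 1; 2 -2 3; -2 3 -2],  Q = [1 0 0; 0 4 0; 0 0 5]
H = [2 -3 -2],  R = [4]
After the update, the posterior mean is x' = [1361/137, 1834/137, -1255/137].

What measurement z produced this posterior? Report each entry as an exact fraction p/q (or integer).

z = [-2]

x̄ = F·x = [10, 13, -9]
P̄ = F·P·Fᵀ + Q = [25 25 -17; 25 77 -64; -17 -64 68]
S = H·P̄·Hᵀ + R = [137]
K = P̄·Hᵀ·S⁻¹ = [9/137; -53/137; 22/137]
x' − x̄ = [-9/137, 53/137, -22/137] = K·y
y = (KᵀK)⁻¹·Kᵀ·(x' − x̄) = [-1]
z = y + H·x̄ = [-1] + [-1] = [-2]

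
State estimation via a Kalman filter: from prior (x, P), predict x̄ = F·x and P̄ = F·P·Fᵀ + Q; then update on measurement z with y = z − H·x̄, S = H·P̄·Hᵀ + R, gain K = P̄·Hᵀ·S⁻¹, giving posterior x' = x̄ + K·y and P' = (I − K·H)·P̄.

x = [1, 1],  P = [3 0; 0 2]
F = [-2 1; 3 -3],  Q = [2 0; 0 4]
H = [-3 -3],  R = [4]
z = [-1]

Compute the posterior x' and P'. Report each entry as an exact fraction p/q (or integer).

x̄ = F·x = [-1, 0]
P̄ = F·P·Fᵀ + Q = [16 -24; -24 49]
y = z − H·x̄ = [-4]
S = H·P̄·Hᵀ + R = [157]
K = P̄·Hᵀ·S⁻¹ = [24/157; -75/157]
x' = x̄ + K·y = [-253/157, 300/157]
P' = (I − K·H)·P̄ = [1936/157 -1968/157; -1968/157 2068/157]

x' = [-253/157, 300/157]
P' = [1936/157 -1968/157; -1968/157 2068/157]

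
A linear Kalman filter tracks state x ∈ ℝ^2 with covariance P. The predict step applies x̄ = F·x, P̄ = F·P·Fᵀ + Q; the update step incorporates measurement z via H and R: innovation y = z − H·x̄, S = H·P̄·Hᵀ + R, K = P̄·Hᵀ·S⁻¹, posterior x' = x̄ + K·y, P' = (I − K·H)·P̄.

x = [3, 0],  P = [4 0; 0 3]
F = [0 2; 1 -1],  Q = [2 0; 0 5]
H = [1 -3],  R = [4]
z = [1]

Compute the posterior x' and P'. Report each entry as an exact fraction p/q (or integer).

x' = [160/81, 11/27]
P' = [622/81 62/27; 62/27 10/9]

x̄ = F·x = [0, 3]
P̄ = F·P·Fᵀ + Q = [14 -6; -6 12]
y = z − H·x̄ = [10]
S = H·P̄·Hᵀ + R = [162]
K = P̄·Hᵀ·S⁻¹ = [16/81; -7/27]
x' = x̄ + K·y = [160/81, 11/27]
P' = (I − K·H)·P̄ = [622/81 62/27; 62/27 10/9]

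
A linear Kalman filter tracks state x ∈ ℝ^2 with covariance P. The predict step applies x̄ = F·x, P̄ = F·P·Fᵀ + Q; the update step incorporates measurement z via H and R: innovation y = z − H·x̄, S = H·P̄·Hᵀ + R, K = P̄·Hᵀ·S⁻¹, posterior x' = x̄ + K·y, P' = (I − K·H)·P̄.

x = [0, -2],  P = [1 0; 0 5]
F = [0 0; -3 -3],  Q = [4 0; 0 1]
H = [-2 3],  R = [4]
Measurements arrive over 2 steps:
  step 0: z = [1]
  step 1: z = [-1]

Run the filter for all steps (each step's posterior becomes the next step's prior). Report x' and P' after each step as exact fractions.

step 0: x' = [136/515, 57/103], P' = [1996/515 264/103; 264/103 220/103]
step 1: x' = [-26192/479551, -181677/479551], P' = [1885244/479551 1251336/479551; 1251336/479551 1042780/479551]

step 0: x̄ = F·x = [0, 6]
step 0: P̄ = F·P·Fᵀ + Q = [4 0; 0 55]
step 0: y = z − H·x̄ = [-17]
step 0: S = H·P̄·Hᵀ + R = [515]
step 0: K = P̄·Hᵀ·S⁻¹ = [-8/515; 33/103]
step 0: x' = x̄ + K·y = [136/515, 57/103]
step 0: P' = (I − K·H)·P̄ = [1996/515 264/103; 264/103 220/103]
step 1: x̄ = F·x = [0, -1263/515]
step 1: P̄ = F·P·Fᵀ + Q = [4 0; 0 52139/515]
step 1: y = z − H·x̄ = [3274/515]
step 1: S = H·P̄·Hᵀ + R = [479551/515]
step 1: K = P̄·Hᵀ·S⁻¹ = [-4120/479551; 156417/479551]
step 1: x' = x̄ + K·y = [-26192/479551, -181677/479551]
step 1: P' = (I − K·H)·P̄ = [1885244/479551 1251336/479551; 1251336/479551 1042780/479551]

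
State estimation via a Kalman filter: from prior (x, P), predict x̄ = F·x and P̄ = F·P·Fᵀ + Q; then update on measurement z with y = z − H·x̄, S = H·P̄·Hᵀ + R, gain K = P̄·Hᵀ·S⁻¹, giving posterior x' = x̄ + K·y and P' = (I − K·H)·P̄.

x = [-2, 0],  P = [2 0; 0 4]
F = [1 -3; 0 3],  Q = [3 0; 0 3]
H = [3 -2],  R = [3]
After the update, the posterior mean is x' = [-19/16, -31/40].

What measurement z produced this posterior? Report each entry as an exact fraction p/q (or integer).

x̄ = F·x = [-2, 0]
P̄ = F·P·Fᵀ + Q = [41 -36; -36 39]
S = H·P̄·Hᵀ + R = [960]
K = P̄·Hᵀ·S⁻¹ = [13/64; -31/160]
x' − x̄ = [13/16, -31/40] = K·y
y = (KᵀK)⁻¹·Kᵀ·(x' − x̄) = [4]
z = y + H·x̄ = [4] + [-6] = [-2]

z = [-2]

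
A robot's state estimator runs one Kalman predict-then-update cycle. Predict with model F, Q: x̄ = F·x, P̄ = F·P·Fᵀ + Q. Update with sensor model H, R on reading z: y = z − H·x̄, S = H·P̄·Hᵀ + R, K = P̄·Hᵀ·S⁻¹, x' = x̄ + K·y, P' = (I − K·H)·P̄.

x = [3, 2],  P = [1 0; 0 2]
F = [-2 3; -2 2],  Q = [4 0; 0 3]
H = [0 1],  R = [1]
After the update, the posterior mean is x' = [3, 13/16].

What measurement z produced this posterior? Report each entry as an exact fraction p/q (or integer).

z = [1]

x̄ = F·x = [0, -2]
P̄ = F·P·Fᵀ + Q = [26 16; 16 15]
S = H·P̄·Hᵀ + R = [16]
K = P̄·Hᵀ·S⁻¹ = [1; 15/16]
x' − x̄ = [3, 45/16] = K·y
y = (KᵀK)⁻¹·Kᵀ·(x' − x̄) = [3]
z = y + H·x̄ = [3] + [-2] = [1]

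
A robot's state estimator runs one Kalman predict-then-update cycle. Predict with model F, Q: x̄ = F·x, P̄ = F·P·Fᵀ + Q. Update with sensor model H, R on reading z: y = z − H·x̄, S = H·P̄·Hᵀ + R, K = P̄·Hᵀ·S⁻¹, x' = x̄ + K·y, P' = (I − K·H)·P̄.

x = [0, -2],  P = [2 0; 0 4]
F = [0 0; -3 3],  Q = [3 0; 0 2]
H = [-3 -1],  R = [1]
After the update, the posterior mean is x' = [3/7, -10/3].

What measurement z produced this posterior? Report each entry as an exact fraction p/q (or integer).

x̄ = F·x = [0, -6]
P̄ = F·P·Fᵀ + Q = [3 0; 0 56]
S = H·P̄·Hᵀ + R = [84]
K = P̄·Hᵀ·S⁻¹ = [-3/28; -2/3]
x' − x̄ = [3/7, 8/3] = K·y
y = (KᵀK)⁻¹·Kᵀ·(x' − x̄) = [-4]
z = y + H·x̄ = [-4] + [6] = [2]

z = [2]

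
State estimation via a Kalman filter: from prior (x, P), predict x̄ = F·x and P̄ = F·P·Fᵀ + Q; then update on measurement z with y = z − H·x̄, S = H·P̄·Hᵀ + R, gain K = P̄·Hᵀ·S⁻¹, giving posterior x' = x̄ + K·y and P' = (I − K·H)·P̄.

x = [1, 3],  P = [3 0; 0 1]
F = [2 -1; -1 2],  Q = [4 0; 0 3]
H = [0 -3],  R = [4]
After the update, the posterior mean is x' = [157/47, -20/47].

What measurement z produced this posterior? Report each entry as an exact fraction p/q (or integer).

x̄ = F·x = [-1, 5]
P̄ = F·P·Fᵀ + Q = [17 -8; -8 10]
S = H·P̄·Hᵀ + R = [94]
K = P̄·Hᵀ·S⁻¹ = [12/47; -15/47]
x' − x̄ = [204/47, -255/47] = K·y
y = (KᵀK)⁻¹·Kᵀ·(x' − x̄) = [17]
z = y + H·x̄ = [17] + [-15] = [2]

z = [2]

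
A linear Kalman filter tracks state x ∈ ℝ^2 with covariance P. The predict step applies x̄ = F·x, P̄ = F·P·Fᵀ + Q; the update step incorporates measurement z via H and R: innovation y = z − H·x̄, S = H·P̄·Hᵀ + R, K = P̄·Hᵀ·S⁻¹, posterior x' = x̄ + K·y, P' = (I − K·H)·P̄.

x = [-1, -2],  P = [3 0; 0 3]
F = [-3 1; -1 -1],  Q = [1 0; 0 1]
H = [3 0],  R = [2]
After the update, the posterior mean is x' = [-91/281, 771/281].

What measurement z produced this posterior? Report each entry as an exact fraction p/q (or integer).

x̄ = F·x = [1, 3]
P̄ = F·P·Fᵀ + Q = [31 6; 6 7]
S = H·P̄·Hᵀ + R = [281]
K = P̄·Hᵀ·S⁻¹ = [93/281; 18/281]
x' − x̄ = [-372/281, -72/281] = K·y
y = (KᵀK)⁻¹·Kᵀ·(x' − x̄) = [-4]
z = y + H·x̄ = [-4] + [3] = [-1]

z = [-1]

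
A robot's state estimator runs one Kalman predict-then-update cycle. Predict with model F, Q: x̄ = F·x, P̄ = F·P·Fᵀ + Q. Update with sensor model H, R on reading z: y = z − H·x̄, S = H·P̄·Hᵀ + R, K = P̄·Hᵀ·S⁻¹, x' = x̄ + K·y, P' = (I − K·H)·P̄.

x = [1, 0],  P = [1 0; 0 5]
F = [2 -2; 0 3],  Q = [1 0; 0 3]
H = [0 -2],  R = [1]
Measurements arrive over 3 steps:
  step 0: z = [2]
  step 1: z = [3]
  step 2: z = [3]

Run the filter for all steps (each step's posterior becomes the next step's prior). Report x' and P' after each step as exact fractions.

step 0: x̄ = F·x = [2, 0]
step 0: P̄ = F·P·Fᵀ + Q = [25 -30; -30 48]
step 0: y = z − H·x̄ = [2]
step 0: S = H·P̄·Hᵀ + R = [193]
step 0: K = P̄·Hᵀ·S⁻¹ = [60/193; -96/193]
step 0: x' = x̄ + K·y = [506/193, -192/193]
step 0: P' = (I − K·H)·P̄ = [1225/193 -30/193; -30/193 48/193]
step 1: x̄ = F·x = [1396/193, -576/193]
step 1: P̄ = F·P·Fᵀ + Q = [5525/193 -468/193; -468/193 1011/193]
step 1: y = z − H·x̄ = [-573/193]
step 1: S = H·P̄·Hᵀ + R = [4237/193]
step 1: K = P̄·Hᵀ·S⁻¹ = [936/4237; -2022/4237]
step 1: x' = x̄ + K·y = [27868/4237, -6642/4237]
step 1: P' = (I − K·H)·P̄ = [116753/4237 -468/4237; -468/4237 1011/4237]
step 2: x̄ = F·x = [69020/4237, -19926/4237]
step 2: P̄ = F·P·Fᵀ + Q = [479037/4237 -8874/4237; -8874/4237 21810/4237]
step 2: y = z − H·x̄ = [-27141/4237]
step 2: S = H·P̄·Hᵀ + R = [91477/4237]
step 2: K = P̄·Hᵀ·S⁻¹ = [1044/5381; -43620/91477]
step 2: x' = x̄ + K·y = [80968/5381, -150786/91477]
step 2: P' = (I − K·H)·P̄ = [604005/5381 -522/5381; -522/5381 21810/91477]

step 0: x' = [506/193, -192/193], P' = [1225/193 -30/193; -30/193 48/193]
step 1: x' = [27868/4237, -6642/4237], P' = [116753/4237 -468/4237; -468/4237 1011/4237]
step 2: x' = [80968/5381, -150786/91477], P' = [604005/5381 -522/5381; -522/5381 21810/91477]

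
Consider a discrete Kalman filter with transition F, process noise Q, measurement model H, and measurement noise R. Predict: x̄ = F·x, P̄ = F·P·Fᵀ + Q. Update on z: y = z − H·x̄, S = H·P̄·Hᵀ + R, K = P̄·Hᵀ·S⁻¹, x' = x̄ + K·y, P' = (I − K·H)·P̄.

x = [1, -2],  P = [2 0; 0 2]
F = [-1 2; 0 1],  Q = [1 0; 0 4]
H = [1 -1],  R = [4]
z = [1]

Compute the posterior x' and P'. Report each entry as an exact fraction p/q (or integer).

x' = [-37/13, -34/13]
P' = [94/13 66/13; 66/13 74/13]

x̄ = F·x = [-5, -2]
P̄ = F·P·Fᵀ + Q = [11 4; 4 6]
y = z − H·x̄ = [4]
S = H·P̄·Hᵀ + R = [13]
K = P̄·Hᵀ·S⁻¹ = [7/13; -2/13]
x' = x̄ + K·y = [-37/13, -34/13]
P' = (I − K·H)·P̄ = [94/13 66/13; 66/13 74/13]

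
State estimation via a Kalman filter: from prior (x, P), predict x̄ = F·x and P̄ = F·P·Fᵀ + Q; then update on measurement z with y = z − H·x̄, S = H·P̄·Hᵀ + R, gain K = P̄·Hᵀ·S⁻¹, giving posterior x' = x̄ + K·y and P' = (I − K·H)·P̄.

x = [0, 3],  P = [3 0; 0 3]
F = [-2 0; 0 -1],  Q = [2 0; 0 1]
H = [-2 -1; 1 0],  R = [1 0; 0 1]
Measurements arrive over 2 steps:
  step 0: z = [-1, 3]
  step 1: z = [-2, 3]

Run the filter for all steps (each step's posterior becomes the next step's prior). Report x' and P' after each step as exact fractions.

step 0: x' = [322/131, -489/131], P' = [70/131 -112/131; -112/131 284/131]
step 1: x' = [1828/1847, 1433/3694], P' = [938/1847 -1446/1847; -1446/1847 7085/3694]

step 0: x̄ = F·x = [0, -3]
step 0: P̄ = F·P·Fᵀ + Q = [14 0; 0 4]
step 0: y = z − H·x̄ = [-4, 3]
step 0: S = H·P̄·Hᵀ + R = [61 -28; -28 15]
step 0: K = P̄·Hᵀ·S⁻¹ = [-28/131 70/131; -60/131 -112/131]
step 0: x' = x̄ + K·y = [322/131, -489/131]
step 0: P' = (I − K·H)·P̄ = [70/131 -112/131; -112/131 284/131]
step 1: x̄ = F·x = [-644/131, 489/131]
step 1: P̄ = F·P·Fᵀ + Q = [542/131 -224/131; -224/131 415/131]
step 1: y = z − H·x̄ = [-1061/131, 1037/131]
step 1: S = H·P̄·Hᵀ + R = [1818/131 -860/131; -860/131 673/131]
step 1: K = P̄·Hᵀ·S⁻¹ = [-430/1847 938/1847; -1301/3694 -1446/1847]
step 1: x' = x̄ + K·y = [1828/1847, 1433/3694]
step 1: P' = (I − K·H)·P̄ = [938/1847 -1446/1847; -1446/1847 7085/3694]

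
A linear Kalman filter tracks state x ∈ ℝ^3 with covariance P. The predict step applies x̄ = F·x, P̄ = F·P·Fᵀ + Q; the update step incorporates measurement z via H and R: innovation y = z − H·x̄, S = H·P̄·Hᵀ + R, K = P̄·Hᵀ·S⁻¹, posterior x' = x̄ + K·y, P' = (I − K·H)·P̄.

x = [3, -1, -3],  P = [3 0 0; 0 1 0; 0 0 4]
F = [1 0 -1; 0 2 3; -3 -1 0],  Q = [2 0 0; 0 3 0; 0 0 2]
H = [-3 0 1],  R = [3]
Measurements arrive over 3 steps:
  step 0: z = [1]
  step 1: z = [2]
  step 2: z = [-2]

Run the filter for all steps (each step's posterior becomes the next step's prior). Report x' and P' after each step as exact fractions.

step 0: x̄ = F·x = [6, -11, -8]
step 0: P̄ = F·P·Fᵀ + Q = [9 -12 -9; -12 43 -2; -9 -2 30]
step 0: y = z − H·x̄ = [27]
step 0: S = H·P̄·Hᵀ + R = [168]
step 0: K = P̄·Hᵀ·S⁻¹ = [-3/14; 17/84; 19/56]
step 0: x' = x̄ + K·y = [3/14, -155/28, 65/56]
step 0: P' = (I − K·H)·P̄ = [9/7 -33/7 45/14; -33/7 1517/42 -379/28; 45/14 -379/28 597/56]
step 1: x̄ = F·x = [-53/56, -425/56, 137/28]
step 1: P̄ = F·P·Fᵀ + Q = [421/56 -263/56 -85/28; -263/56 13607/168 -2711/84; -85/28 -2711/84 899/42]
step 1: y = z − H·x̄ = [-321/56]
step 1: S = H·P̄·Hᵀ + R = [18527/168]
step 1: K = P̄·Hᵀ·S⁻¹ = [-4299/18527; -3055/18527; 5126/18527]
step 1: x' = x̄ + K·y = [7108/18527, -123095/18527, 61267/18527]
step 1: P' = (I − K·H)·P̄ = [29275/18527 -165186/18527 74928/18527; -165186/18527 1445023/18527 -504723/18527; 74928/18527 -504723/18527 240162/18527]
step 2: x̄ = F·x = [-54159/18527, -62389/18527, 101771/18527]
step 2: P̄ = F·P·Fᵀ + Q = [156635/18527 183372/18527 -202578/18527; 183372/18527 1940455/18527 -1059113/18527; -202578/18527 -1059113/18527 754436/18527]
step 2: y = z − H·x̄ = [-301302/18527]
step 2: S = H·P̄·Hᵀ + R = [3435200/18527]
step 2: K = P̄·Hᵀ·S⁻¹ = [-672483/3435200; -1609229/3435200; 136217/343520]
step 2: x' = x̄ + K·y = [23541/90400, 384283/90400, -8639/9040]
step 2: P' = (I − K·H)·P̄ = [4633193/3435200 -24410841/3435200 1188213/343520; -24410841/3435200 220015817/3435200 -7806021/343520; 1188213/343520 -7806021/343520 397329/34352]

step 0: x' = [3/14, -155/28, 65/56], P' = [9/7 -33/7 45/14; -33/7 1517/42 -379/28; 45/14 -379/28 597/56]
step 1: x' = [7108/18527, -123095/18527, 61267/18527], P' = [29275/18527 -165186/18527 74928/18527; -165186/18527 1445023/18527 -504723/18527; 74928/18527 -504723/18527 240162/18527]
step 2: x' = [23541/90400, 384283/90400, -8639/9040], P' = [4633193/3435200 -24410841/3435200 1188213/343520; -24410841/3435200 220015817/3435200 -7806021/343520; 1188213/343520 -7806021/343520 397329/34352]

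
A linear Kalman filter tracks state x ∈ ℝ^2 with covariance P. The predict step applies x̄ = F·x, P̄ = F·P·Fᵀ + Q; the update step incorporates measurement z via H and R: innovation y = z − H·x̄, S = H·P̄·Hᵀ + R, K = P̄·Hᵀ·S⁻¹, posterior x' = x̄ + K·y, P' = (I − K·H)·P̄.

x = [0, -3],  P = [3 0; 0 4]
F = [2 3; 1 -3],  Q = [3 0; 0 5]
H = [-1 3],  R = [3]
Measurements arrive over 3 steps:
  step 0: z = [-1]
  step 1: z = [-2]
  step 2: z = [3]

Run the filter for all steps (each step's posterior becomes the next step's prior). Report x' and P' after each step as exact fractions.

step 0: x̄ = F·x = [-9, 9]
step 0: P̄ = F·P·Fᵀ + Q = [51 -30; -30 44]
step 0: y = z − H·x̄ = [-37]
step 0: S = H·P̄·Hᵀ + R = [630]
step 0: K = P̄·Hᵀ·S⁻¹ = [-47/210; 9/35]
step 0: x' = x̄ + K·y = [-151/210, -18/35]
step 0: P' = (I − K·H)·P̄ = [1361/70 219/35; 219/35 82/35]
step 1: x̄ = F·x = [-313/105, 173/210]
step 1: P̄ = F·P·Fᵀ + Q = [6193/35 -34/35; -34/35 559/70]
step 1: y = z − H·x̄ = [-313/42]
step 1: S = H·P̄·Hᵀ + R = [3607/14]
step 1: K = P̄·Hᵀ·S⁻¹ = [-2518/3607; 349/3607]
step 1: x' = x̄ + K·y = [40064/18035, 1853/18035]
step 1: P' = (I − K·H)·P̄ = [926763/18035 296331/18035; 296331/18035 100522/18035]
step 2: x̄ = F·x = [85687/18035, 6901/3607]
step 2: P̄ = F·P·Fᵀ + Q = [8221827/18035 11967/3607; 11967/3607 28730/3607]
step 2: y = z − H·x̄ = [36277/18035]
step 2: S = H·P̄·Hᵀ + R = [9209772/18035]
step 2: K = P̄·Hᵀ·S⁻¹ = [-1340387/1534962; 41235/1023308]
step 2: x' = x̄ + K·y = [4596677/1534962, 2040761/1023308]
step 2: P' = (I − K·H)·P̄ = [17007376/255827 10891455/511654; 10891455/511654 7302205/1023308]

step 0: x' = [-151/210, -18/35], P' = [1361/70 219/35; 219/35 82/35]
step 1: x' = [40064/18035, 1853/18035], P' = [926763/18035 296331/18035; 296331/18035 100522/18035]
step 2: x' = [4596677/1534962, 2040761/1023308], P' = [17007376/255827 10891455/511654; 10891455/511654 7302205/1023308]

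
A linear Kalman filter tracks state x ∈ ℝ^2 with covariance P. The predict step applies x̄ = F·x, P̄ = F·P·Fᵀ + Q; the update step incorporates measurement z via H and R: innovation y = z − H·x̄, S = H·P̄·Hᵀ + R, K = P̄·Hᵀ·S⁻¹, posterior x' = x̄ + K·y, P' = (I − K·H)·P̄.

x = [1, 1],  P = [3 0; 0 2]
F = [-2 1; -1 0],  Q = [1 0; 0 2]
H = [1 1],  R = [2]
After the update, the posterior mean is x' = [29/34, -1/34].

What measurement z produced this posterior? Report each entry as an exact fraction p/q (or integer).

z = [1]

x̄ = F·x = [-1, -1]
P̄ = F·P·Fᵀ + Q = [15 6; 6 5]
S = H·P̄·Hᵀ + R = [34]
K = P̄·Hᵀ·S⁻¹ = [21/34; 11/34]
x' − x̄ = [63/34, 33/34] = K·y
y = (KᵀK)⁻¹·Kᵀ·(x' − x̄) = [3]
z = y + H·x̄ = [3] + [-2] = [1]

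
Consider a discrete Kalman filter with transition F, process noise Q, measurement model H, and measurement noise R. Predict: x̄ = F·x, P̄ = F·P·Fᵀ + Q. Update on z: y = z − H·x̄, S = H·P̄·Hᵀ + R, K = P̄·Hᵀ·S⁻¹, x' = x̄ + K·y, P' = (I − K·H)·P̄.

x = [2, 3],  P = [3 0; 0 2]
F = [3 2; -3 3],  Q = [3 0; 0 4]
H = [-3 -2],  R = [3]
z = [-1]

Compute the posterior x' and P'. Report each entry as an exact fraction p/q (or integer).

x' = [888/361, -1090/361]
P' = [6662/361 -9867/361; -9867/361 14880/361]

x̄ = F·x = [12, 3]
P̄ = F·P·Fᵀ + Q = [38 -15; -15 49]
y = z − H·x̄ = [41]
S = H·P̄·Hᵀ + R = [361]
K = P̄·Hᵀ·S⁻¹ = [-84/361; -53/361]
x' = x̄ + K·y = [888/361, -1090/361]
P' = (I − K·H)·P̄ = [6662/361 -9867/361; -9867/361 14880/361]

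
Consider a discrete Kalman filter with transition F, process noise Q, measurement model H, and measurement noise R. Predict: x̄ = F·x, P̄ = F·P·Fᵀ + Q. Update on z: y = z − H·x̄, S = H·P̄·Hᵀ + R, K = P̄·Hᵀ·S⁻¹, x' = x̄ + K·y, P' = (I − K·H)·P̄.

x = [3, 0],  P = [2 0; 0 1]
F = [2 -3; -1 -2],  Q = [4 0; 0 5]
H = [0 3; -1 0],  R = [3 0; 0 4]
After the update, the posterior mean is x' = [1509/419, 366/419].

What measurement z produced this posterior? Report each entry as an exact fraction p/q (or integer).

x̄ = F·x = [6, -3]
P̄ = F·P·Fᵀ + Q = [21 2; 2 11]
S = H·P̄·Hᵀ + R = [102 -6; -6 25]
K = P̄·Hᵀ·S⁻¹ = [4/419 -351/419; 271/838 -1/419]
x' − x̄ = [-1005/419, 1623/419] = K·y
y = (KᵀK)⁻¹·Kᵀ·(x' − x̄) = [12, 3]
z = y + H·x̄ = [12, 3] + [-9, -6] = [3, -3]

z = [3, -3]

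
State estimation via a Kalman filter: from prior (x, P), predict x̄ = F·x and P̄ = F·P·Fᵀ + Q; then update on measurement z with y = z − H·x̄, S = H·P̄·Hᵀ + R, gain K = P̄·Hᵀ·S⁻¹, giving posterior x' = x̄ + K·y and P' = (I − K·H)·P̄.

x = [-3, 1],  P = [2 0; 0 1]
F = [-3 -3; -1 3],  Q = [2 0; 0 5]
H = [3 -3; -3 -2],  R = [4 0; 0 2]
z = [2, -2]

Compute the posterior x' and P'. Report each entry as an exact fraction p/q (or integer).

x̄ = F·x = [6, 6]
P̄ = F·P·Fᵀ + Q = [29 -3; -3 16]
y = z − H·x̄ = [2, 28]
S = H·P̄·Hᵀ + R = [463 -174; -174 291]
K = P̄·Hᵀ·S⁻¹ = [4614/34819 -6933/34819; -6863/34819 -20567/104457]
x' = x̄ + K·y = [24018/34819, 9688/104457]
P' = (I − K·H)·P̄ = [5234/34819 -918/34819; -918/34819 24698/104457]

x' = [24018/34819, 9688/104457]
P' = [5234/34819 -918/34819; -918/34819 24698/104457]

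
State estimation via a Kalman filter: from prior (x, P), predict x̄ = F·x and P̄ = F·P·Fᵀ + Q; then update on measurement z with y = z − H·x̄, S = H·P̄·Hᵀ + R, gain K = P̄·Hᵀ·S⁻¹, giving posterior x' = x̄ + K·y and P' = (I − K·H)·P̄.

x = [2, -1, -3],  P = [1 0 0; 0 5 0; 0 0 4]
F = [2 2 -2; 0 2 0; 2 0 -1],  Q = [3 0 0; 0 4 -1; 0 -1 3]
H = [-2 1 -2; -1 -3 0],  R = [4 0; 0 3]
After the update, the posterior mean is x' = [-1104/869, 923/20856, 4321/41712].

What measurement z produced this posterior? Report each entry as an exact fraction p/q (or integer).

x̄ = F·x = [8, -2, 7]
P̄ = F·P·Fᵀ + Q = [43 20 12; 20 24 -1; 12 -1 11]
S = H·P̄·Hᵀ + R = [264 132; 132 382]
K = P̄·Hᵀ·S⁻¹ = [-433/1738 -29/158; 1699/20856 -85/316; -8383/41712 29/632]
x' − x̄ = [-8056/869, 42635/20856, -287663/41712] = K·y
y = (KᵀK)⁻¹·Kᵀ·(x' − x̄) = [35, 3]
z = y + H·x̄ = [35, 3] + [-32, -2] = [3, 1]

z = [3, 1]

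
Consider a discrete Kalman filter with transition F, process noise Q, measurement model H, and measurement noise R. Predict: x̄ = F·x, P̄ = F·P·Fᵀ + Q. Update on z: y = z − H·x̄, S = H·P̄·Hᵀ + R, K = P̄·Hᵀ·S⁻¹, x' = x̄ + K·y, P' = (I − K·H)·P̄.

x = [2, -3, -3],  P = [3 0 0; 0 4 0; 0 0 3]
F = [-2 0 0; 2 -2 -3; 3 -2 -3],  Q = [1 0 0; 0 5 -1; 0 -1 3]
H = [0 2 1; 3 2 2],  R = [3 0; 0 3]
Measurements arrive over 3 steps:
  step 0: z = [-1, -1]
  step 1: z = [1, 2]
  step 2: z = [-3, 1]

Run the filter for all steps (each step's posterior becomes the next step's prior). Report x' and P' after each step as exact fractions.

step 0: x' = [-517/3736, -238/467, 957/3736], P' = [5791/3736 255/467 -8931/3736; 255/467 744/467 -1098/467; -8931/3736 -1098/467 21957/3736]
step 1: x' = [5783261/27324124, 19765923/54648248, 8332297/27324124], P' = [27576443/27324124 9212799/27324124 -21377601/13662062; 9212799/27324124 82665219/54648248 -55542519/27324124; -21377601/13662062 -55542519/27324124 63083109/13662062]
step 2: x' = [198758867513/281013566684, -161065904903/140506783342, 12420463664/70253391671], P' = [274796229237/281013566684 22544894187/70253391671 -105865189185/70253391671; 22544894187/70253391671 105678707214/70253391671 -140699728818/70253391671; -105865189185/70253391671 -140699728818/70253391671 316894392669/70253391671]

step 0: x̄ = F·x = [-4, 19, 21]
step 0: P̄ = F·P·Fᵀ + Q = [13 -12 -18; -12 60 60; -18 60 73]
step 0: y = z − H·x̄ = [-60, -69]
step 0: S = H·P̄·Hᵀ + R = [556 620; 620 772]
step 0: K = P̄·Hᵀ·S⁻¹ = [-1617/3736 1197/3736; 130/467 19/467; 1463/3736 -149/3736]
step 0: x' = x̄ + K·y = [-517/3736, -238/467, 957/3736]
step 0: P' = (I − K·H)·P̄ = [5791/3736 255/467 -8931/3736; 255/467 744/467 -1098/467; -8931/3736 -1098/467 21957/3736]
step 1: x̄ = F·x = [517/1868, -97/3736, -307/1868]
step 1: P̄ = F·P·Fᵀ + Q = [6725/934 -34295/1868 -20043/934; -34295/1868 248709/3736 65147/934; -20043/934 65147/934 157809/1868]
step 1: y = z − H·x̄ = [568/467, 724/467]
step 1: S = H·P̄·Hᵀ + R = [1182007/1868 317193/467; 317193/467 351272/467]
step 1: K = P̄·Hᵀ·S⁻¹ = [-2027467/6831031 5214841/27324124; 2260225/6831031 -130237/13662062; 1256765/6831031 1081816/6831031]
step 1: x' = x̄ + K·y = [5783261/27324124, 19765923/54648248, 8332297/27324124]
step 1: P' = (I − K·H)·P̄ = [27576443/27324124 9212799/27324124 -21377601/13662062; 9212799/27324124 82665219/54648248 -55542519/27324124; -21377601/13662062 -55542519/27324124 63083109/13662062]
step 2: x̄ = F·x = [-5783261/13662062, -8299073/6831031, -27413031/27324124]
step 2: P̄ = F·P·Fᵀ + Q = [34407474/6831031 -82496447/6831031 -192569337/13662062; -82496447/6831031 330150649/6831031 660825373/13662062; -192569337/13662062 660825373/13662062 1623516579/27324124]
step 2: y = z − H·x̄ = [11833243/27324124, 45810584/6831031]
step 2: S = H·P̄·Hᵀ + R = [12274502319/27324124 3331004317/6831031; 3331004317/6831031 3772207640/6831031]
step 2: K = P̄·Hᵀ·S⁻¹ = [-20258466937/70253391671 52608775909/281013566684; 23552561870/70253391671 -802453549/70253391671; 11831645011/70253391671 11597920049/70253391671]
step 2: x' = x̄ + K·y = [198758867513/281013566684, -161065904903/140506783342, 12420463664/70253391671]
step 2: P' = (I − K·H)·P̄ = [274796229237/281013566684 22544894187/70253391671 -105865189185/70253391671; 22544894187/70253391671 105678707214/70253391671 -140699728818/70253391671; -105865189185/70253391671 -140699728818/70253391671 316894392669/70253391671]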